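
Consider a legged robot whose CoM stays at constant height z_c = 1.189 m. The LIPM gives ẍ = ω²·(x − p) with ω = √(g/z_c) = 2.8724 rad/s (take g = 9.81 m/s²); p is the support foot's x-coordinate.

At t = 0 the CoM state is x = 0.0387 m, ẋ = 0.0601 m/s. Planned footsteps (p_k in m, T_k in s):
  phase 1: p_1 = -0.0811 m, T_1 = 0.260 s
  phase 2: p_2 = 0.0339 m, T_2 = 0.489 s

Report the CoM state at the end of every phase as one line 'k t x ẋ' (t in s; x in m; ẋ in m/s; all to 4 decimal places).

phase 1: p=-0.0811, T=0.260, ωT=0.746824, cosh=1.292078, sinh=0.818209; start (x,ẋ)=(0.038700, 0.060100) → end (x,ẋ)=(0.090811, 0.359211)
phase 2: p=0.0339, T=0.489, ωT=1.404604, cosh=2.159688, sinh=1.914224; start (x,ẋ)=(0.090811, 0.359211) → end (x,ẋ)=(0.396194, 1.088701)

1 0.2600 0.0908 0.3592
2 0.7490 0.3962 1.0887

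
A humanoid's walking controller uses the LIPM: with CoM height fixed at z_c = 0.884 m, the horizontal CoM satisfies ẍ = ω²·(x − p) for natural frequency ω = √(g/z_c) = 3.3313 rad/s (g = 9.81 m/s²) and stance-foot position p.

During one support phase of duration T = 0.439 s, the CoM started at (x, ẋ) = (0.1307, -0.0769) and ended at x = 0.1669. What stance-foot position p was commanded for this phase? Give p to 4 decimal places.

ωT = 3.3313·0.439 = 1.462441; cosh(ωT) = 2.274076, sinh(ωT) = 2.042406
x(T) = p + (x₀−p)·cosh(ωT) + (ẋ₀/ω)·sinh(ωT) ⇒ p·(1 − cosh) = x(T) − x₀·cosh − (ẋ₀/ω)·sinh
numerator   = 0.1669 − (0.1307)·2.274076 − (-0.0769/3.3313)·2.042406 = -0.083175
denominator = 1 − 2.274076 = -1.274076
p = -0.083175 / -1.274076 = 0.0653

p = 0.0653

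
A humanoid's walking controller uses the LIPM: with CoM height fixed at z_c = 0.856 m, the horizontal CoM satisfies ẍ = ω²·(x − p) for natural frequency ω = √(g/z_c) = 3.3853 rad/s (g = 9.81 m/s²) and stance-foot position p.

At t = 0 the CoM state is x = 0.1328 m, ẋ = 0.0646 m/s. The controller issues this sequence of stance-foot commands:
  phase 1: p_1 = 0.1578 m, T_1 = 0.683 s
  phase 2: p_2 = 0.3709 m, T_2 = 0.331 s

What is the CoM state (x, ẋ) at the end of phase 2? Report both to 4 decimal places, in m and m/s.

phase 1: p=0.1578, T=0.683, ωT=2.312160, cosh=5.097628, sinh=4.998580; start (x,ẋ)=(0.132800, 0.064600) → end (x,ẋ)=(0.125745, -0.093736)
phase 2: p=0.3709, T=0.331, ωT=1.120534, cosh=1.696299, sinh=1.370193; start (x,ẋ)=(0.125745, -0.093736) → end (x,ẋ)=(-0.082896, -1.296160)

x = -0.0829, ẋ = -1.2962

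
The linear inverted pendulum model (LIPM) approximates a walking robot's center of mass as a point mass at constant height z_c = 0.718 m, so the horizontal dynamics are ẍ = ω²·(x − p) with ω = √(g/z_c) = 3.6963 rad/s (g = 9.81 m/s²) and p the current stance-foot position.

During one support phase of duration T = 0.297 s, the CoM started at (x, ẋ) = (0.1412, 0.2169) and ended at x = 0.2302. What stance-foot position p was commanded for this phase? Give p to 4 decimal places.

p = 0.1249

ωT = 3.6963·0.297 = 1.097801; cosh(ωT) = 1.665586, sinh(ωT) = 1.331982
x(T) = p + (x₀−p)·cosh(ωT) + (ẋ₀/ω)·sinh(ωT) ⇒ p·(1 − cosh) = x(T) − x₀·cosh − (ẋ₀/ω)·sinh
numerator   = 0.2302 − (0.1412)·1.665586 − (0.2169/3.6963)·1.331982 = -0.083142
denominator = 1 − 1.665586 = -0.665586
p = -0.083142 / -0.665586 = 0.1249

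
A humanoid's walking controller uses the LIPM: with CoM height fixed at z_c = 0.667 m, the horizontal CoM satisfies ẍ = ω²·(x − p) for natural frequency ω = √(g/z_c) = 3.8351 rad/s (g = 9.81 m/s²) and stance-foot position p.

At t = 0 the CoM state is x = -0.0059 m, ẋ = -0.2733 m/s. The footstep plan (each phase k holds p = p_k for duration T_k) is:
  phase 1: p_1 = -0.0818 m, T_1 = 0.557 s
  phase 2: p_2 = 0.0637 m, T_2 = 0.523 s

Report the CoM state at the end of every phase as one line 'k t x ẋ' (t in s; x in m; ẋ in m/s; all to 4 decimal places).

phase 1: p=-0.0818, T=0.557, ωT=2.136151, cosh=4.292446, sinh=4.174338; start (x,ẋ)=(-0.005900, -0.273300) → end (x,ẋ)=(-0.053478, 0.041958)
phase 2: p=0.0637, T=0.523, ωT=2.005757, cosh=3.783139, sinh=3.648581; start (x,ẋ)=(-0.053478, 0.041958) → end (x,ẋ)=(-0.339685, -1.480906)

1 0.5570 -0.0535 0.0420
2 1.0800 -0.3397 -1.4809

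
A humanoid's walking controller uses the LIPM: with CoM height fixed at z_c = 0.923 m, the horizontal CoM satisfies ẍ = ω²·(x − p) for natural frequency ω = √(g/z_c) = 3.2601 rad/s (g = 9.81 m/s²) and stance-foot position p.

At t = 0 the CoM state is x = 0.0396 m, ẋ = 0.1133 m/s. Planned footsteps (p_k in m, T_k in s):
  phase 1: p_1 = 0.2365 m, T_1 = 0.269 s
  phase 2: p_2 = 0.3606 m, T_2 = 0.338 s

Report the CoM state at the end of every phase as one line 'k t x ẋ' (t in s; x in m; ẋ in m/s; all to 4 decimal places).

1 0.2690 -0.0066 -0.4782
2 0.6070 -0.4493 -2.4016

phase 1: p=0.2365, T=0.269, ωT=0.876967, cosh=1.409821, sinh=0.993778; start (x,ẋ)=(0.039600, 0.113300) → end (x,ẋ)=(-0.006556, -0.478187)
phase 2: p=0.3606, T=0.338, ωT=1.101914, cosh=1.671078, sinh=1.338843; start (x,ẋ)=(-0.006556, -0.478187) → end (x,ẋ)=(-0.449326, -2.401638)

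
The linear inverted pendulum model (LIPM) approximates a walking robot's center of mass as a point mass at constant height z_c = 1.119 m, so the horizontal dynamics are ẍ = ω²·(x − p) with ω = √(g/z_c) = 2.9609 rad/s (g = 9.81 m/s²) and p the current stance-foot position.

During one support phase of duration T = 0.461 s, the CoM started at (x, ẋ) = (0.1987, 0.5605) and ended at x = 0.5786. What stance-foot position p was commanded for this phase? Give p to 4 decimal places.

p = 0.1679

ωT = 2.9609·0.461 = 1.364975; cosh(ωT) = 2.085506, sinh(ωT) = 1.830119
x(T) = p + (x₀−p)·cosh(ωT) + (ẋ₀/ω)·sinh(ωT) ⇒ p·(1 − cosh) = x(T) − x₀·cosh − (ẋ₀/ω)·sinh
numerator   = 0.5786 − (0.1987)·2.085506 − (0.5605/2.9609)·1.830119 = -0.182233
denominator = 1 − 2.085506 = -1.085506
p = -0.182233 / -1.085506 = 0.1679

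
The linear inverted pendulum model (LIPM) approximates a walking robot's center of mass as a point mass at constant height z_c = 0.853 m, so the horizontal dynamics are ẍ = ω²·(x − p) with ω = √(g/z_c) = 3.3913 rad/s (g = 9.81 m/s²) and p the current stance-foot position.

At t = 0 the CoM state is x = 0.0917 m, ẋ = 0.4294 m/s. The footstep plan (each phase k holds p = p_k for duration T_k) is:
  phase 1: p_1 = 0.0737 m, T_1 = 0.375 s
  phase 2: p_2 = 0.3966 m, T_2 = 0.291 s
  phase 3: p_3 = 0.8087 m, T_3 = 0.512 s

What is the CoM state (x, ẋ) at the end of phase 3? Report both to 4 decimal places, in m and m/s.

phase 1: p=0.0737, T=0.375, ωT=1.271737, cosh=1.923695, sinh=1.643350; start (x,ẋ)=(0.091700, 0.429400) → end (x,ẋ)=(0.316404, 0.926350)
phase 2: p=0.3966, T=0.291, ωT=0.986868, cosh=1.527781, sinh=1.155039; start (x,ẋ)=(0.316404, 0.926350) → end (x,ẋ)=(0.589583, 1.101127)
phase 3: p=0.8087, T=0.512, ωT=1.736346, cosh=2.926362, sinh=2.750199; start (x,ẋ)=(0.589583, 1.101127) → end (x,ẋ)=(1.060452, 1.178649)

x = 1.0605, ẋ = 1.1786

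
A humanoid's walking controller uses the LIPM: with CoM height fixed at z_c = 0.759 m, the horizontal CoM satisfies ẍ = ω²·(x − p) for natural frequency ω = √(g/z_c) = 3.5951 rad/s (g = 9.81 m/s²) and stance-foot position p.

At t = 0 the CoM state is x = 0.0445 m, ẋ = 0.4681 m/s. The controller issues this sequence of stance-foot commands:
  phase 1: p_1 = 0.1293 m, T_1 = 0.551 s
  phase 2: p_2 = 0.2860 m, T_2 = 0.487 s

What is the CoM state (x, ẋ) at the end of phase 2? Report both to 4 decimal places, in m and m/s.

x = 0.7664, ẋ = 1.8435

phase 1: p=0.1293, T=0.551, ωT=1.980900, cosh=3.693605, sinh=3.555660; start (x,ẋ)=(0.044500, 0.468100) → end (x,ẋ)=(0.279047, 0.644982)
phase 2: p=0.2860, T=0.487, ωT=1.750814, cosh=2.966460, sinh=2.792827; start (x,ẋ)=(0.279047, 0.644982) → end (x,ẋ)=(0.766424, 1.843502)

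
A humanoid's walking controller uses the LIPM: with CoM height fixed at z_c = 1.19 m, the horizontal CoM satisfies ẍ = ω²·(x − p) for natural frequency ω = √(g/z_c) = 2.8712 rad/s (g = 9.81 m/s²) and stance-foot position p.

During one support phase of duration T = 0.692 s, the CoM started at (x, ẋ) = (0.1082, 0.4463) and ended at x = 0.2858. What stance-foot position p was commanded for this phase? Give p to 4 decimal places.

p = 0.2476

ωT = 2.8712·0.692 = 1.986870; cosh(ωT) = 3.714899, sinh(ωT) = 3.577775
x(T) = p + (x₀−p)·cosh(ωT) + (ẋ₀/ω)·sinh(ωT) ⇒ p·(1 − cosh) = x(T) − x₀·cosh − (ẋ₀/ω)·sinh
numerator   = 0.2858 − (0.1082)·3.714899 − (0.4463/2.8712)·3.577775 = -0.672282
denominator = 1 − 3.714899 = -2.714899
p = -0.672282 / -2.714899 = 0.2476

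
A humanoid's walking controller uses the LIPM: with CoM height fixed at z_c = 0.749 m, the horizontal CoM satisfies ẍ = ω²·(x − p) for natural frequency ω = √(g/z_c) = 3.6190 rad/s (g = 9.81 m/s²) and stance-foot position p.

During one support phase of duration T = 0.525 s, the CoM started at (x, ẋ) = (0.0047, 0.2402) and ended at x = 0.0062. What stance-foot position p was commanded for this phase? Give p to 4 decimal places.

ωT = 3.6190·0.525 = 1.899975; cosh(ωT) = 3.417650, sinh(ωT) = 3.268077
x(T) = p + (x₀−p)·cosh(ωT) + (ẋ₀/ω)·sinh(ωT) ⇒ p·(1 − cosh) = x(T) − x₀·cosh − (ẋ₀/ω)·sinh
numerator   = 0.0062 − (0.0047)·3.417650 − (0.2402/3.6190)·3.268077 = -0.226772
denominator = 1 − 3.417650 = -2.417650
p = -0.226772 / -2.417650 = 0.0938

p = 0.0938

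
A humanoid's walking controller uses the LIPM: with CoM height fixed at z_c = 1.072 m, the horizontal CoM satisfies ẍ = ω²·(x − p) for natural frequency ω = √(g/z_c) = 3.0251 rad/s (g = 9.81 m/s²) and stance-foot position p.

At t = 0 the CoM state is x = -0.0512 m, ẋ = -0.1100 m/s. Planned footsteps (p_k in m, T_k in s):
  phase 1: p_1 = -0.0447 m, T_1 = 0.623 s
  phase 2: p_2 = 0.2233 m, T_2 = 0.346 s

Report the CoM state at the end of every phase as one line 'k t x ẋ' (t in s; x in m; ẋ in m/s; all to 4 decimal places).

1 0.6230 -0.1835 -0.4337
2 0.9690 -0.6065 -2.2304

phase 1: p=-0.0447, T=0.623, ωT=1.884637, cosh=3.367925, sinh=3.216041; start (x,ẋ)=(-0.051200, -0.110000) → end (x,ẋ)=(-0.183535, -0.433709)
phase 2: p=0.2233, T=0.346, ωT=1.046685, cosh=1.599646, sinh=1.248546; start (x,ẋ)=(-0.183535, -0.433709) → end (x,ẋ)=(-0.606496, -2.230386)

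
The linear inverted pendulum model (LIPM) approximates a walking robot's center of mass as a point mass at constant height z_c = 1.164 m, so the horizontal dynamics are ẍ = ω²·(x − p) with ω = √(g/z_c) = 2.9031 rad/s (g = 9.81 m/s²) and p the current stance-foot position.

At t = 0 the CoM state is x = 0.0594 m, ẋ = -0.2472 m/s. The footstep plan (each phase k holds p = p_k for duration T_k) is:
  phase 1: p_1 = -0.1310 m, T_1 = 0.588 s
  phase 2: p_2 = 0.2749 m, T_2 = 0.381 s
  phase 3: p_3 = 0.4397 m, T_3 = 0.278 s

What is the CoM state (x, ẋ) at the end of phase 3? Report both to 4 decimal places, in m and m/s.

x = 0.7823, ẋ = 1.3607

phase 1: p=-0.1310, T=0.588, ωT=1.707023, cosh=2.846965, sinh=2.665560; start (x,ẋ)=(0.059400, -0.247200) → end (x,ẋ)=(0.184089, 0.769619)
phase 2: p=0.2749, T=0.381, ωT=1.106081, cosh=1.676672, sinh=1.345819; start (x,ẋ)=(0.184089, 0.769619) → end (x,ẋ)=(0.479419, 0.935595)
phase 3: p=0.4397, T=0.278, ωT=0.807062, cosh=1.343740, sinh=0.897573; start (x,ẋ)=(0.479419, 0.935595) → end (x,ẋ)=(0.782337, 1.360695)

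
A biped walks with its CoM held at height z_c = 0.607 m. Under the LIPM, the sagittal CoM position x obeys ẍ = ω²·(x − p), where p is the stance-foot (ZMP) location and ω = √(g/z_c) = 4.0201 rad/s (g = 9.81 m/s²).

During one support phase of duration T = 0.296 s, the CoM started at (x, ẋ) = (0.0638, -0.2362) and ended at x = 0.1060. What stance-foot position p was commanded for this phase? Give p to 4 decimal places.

ωT = 4.0201·0.296 = 1.189950; cosh(ωT) = 1.795576, sinh(ωT) = 1.491339
x(T) = p + (x₀−p)·cosh(ωT) + (ẋ₀/ω)·sinh(ωT) ⇒ p·(1 − cosh) = x(T) − x₀·cosh − (ẋ₀/ω)·sinh
numerator   = 0.1060 − (0.0638)·1.795576 − (-0.2362/4.0201)·1.491339 = 0.079066
denominator = 1 − 1.795576 = -0.795576
p = 0.079066 / -0.795576 = -0.0994

p = -0.0994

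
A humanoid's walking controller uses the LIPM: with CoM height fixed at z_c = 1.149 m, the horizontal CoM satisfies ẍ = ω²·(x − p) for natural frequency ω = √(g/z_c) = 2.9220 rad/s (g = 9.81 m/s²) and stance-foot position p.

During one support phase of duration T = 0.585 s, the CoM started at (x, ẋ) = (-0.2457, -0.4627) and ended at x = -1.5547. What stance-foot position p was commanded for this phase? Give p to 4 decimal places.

p = 0.2323

ωT = 2.9220·0.585 = 1.709370; cosh(ωT) = 2.853230, sinh(ωT) = 2.672250
x(T) = p + (x₀−p)·cosh(ωT) + (ẋ₀/ω)·sinh(ωT) ⇒ p·(1 − cosh) = x(T) − x₀·cosh − (ẋ₀/ω)·sinh
numerator   = -1.5547 − (-0.2457)·2.853230 − (-0.4627/2.9220)·2.672250 = -0.430510
denominator = 1 − 2.853230 = -1.853230
p = -0.430510 / -1.853230 = 0.2323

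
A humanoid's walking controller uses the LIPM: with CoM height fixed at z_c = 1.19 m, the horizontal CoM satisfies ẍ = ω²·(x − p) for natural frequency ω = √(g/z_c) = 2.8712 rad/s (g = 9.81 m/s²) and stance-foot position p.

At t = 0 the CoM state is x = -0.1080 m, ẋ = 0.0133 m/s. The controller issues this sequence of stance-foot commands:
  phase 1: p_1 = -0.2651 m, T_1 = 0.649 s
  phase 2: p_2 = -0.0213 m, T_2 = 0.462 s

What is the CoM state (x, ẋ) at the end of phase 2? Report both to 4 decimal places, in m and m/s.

phase 1: p=-0.2651, T=0.649, ωT=1.863409, cosh=3.300407, sinh=3.145264; start (x,ẋ)=(-0.108000, 0.013300) → end (x,ẋ)=(0.267963, 1.462616)
phase 2: p=-0.0213, T=0.462, ωT=1.326494, cosh=2.016609, sinh=1.751203; start (x,ẋ)=(0.267963, 1.462616) → end (x,ẋ)=(1.454110, 4.403956)

x = 1.4541, ẋ = 4.4040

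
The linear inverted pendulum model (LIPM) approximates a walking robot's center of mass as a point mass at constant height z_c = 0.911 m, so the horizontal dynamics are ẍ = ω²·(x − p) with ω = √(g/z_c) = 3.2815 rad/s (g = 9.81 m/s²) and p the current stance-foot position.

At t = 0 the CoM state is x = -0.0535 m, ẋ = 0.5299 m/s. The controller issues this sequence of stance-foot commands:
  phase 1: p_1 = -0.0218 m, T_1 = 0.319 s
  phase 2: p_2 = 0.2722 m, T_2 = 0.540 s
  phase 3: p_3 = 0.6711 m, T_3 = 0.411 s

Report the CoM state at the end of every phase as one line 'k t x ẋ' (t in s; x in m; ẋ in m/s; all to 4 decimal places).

phase 1: p=-0.0218, T=0.319, ωT=1.046798, cosh=1.599788, sinh=1.248729; start (x,ẋ)=(-0.053500, 0.529900) → end (x,ẋ)=(0.129133, 0.717831)
phase 2: p=0.2722, T=0.540, ωT=1.772010, cosh=3.026328, sinh=2.856337; start (x,ẋ)=(0.129133, 0.717831) → end (x,ẋ)=(0.464057, 0.831411)
phase 3: p=0.6711, T=0.411, ωT=1.348696, cosh=2.055990, sinh=1.796411; start (x,ẋ)=(0.464057, 0.831411) → end (x,ẋ)=(0.700567, 0.488872)

1 0.3190 0.1291 0.7178
2 0.8590 0.4641 0.8314
3 1.2700 0.7006 0.4889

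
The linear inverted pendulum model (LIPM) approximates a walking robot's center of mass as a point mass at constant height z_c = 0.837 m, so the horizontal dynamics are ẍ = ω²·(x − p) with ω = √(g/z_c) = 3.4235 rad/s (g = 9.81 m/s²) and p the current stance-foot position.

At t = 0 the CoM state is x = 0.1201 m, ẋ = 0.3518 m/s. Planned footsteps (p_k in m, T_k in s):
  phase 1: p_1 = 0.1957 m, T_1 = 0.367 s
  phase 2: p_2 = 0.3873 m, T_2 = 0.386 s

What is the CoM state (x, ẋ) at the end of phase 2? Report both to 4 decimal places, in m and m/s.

x = 0.1747, ẋ = -0.5066

phase 1: p=0.1957, T=0.367, ωT=1.256425, cosh=1.898754, sinh=1.614084; start (x,ẋ)=(0.120100, 0.351800) → end (x,ẋ)=(0.218018, 0.250230)
phase 2: p=0.3873, T=0.386, ωT=1.321471, cosh=2.007837, sinh=1.741095; start (x,ẋ)=(0.218018, 0.250230) → end (x,ẋ)=(0.174669, -0.506607)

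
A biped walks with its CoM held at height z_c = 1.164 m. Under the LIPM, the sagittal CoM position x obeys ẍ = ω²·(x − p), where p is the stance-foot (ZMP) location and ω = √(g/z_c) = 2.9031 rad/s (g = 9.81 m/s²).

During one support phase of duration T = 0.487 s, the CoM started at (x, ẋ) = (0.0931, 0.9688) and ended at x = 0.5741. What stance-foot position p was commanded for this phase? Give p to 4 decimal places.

p = 0.2328

ωT = 2.9031·0.487 = 1.413810; cosh(ωT) = 2.177402, sinh(ωT) = 1.934187
x(T) = p + (x₀−p)·cosh(ωT) + (ẋ₀/ω)·sinh(ωT) ⇒ p·(1 − cosh) = x(T) − x₀·cosh − (ẋ₀/ω)·sinh
numerator   = 0.5741 − (0.0931)·2.177402 − (0.9688/2.9031)·1.934187 = -0.274078
denominator = 1 − 2.177402 = -1.177402
p = -0.274078 / -1.177402 = 0.2328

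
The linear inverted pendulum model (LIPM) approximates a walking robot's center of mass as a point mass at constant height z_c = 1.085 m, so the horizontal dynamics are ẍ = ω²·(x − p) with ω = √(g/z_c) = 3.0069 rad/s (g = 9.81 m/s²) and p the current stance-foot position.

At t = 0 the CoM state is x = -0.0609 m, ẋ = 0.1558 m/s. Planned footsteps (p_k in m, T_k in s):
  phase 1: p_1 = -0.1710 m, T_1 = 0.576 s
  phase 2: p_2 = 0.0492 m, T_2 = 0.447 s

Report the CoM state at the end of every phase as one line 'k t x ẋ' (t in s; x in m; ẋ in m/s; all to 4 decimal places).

phase 1: p=-0.1710, T=0.576, ωT=1.731974, cosh=2.914368, sinh=2.737434; start (x,ẋ)=(-0.060900, 0.155800) → end (x,ẋ)=(0.291710, 1.360312)
phase 2: p=0.0492, T=0.447, ωT=1.344084, cosh=2.047726, sinh=1.786948; start (x,ẋ)=(0.291710, 1.360312) → end (x,ẋ)=(1.354203, 4.088594)

1 0.5760 0.2917 1.3603
2 1.0230 1.3542 4.0886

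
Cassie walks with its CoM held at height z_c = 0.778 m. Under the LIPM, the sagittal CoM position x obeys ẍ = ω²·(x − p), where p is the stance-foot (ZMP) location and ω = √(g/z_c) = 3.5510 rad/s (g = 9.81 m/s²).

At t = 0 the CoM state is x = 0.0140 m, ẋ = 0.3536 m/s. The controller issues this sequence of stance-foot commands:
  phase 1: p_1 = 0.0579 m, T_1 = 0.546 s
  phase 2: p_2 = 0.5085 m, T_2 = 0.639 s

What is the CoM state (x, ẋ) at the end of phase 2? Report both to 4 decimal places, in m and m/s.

phase 1: p=0.0579, T=0.546, ωT=1.938846, cosh=3.547298, sinh=3.403428; start (x,ẋ)=(0.014000, 0.353600) → end (x,ẋ)=(0.241079, 0.723768)
phase 2: p=0.5085, T=0.639, ωT=2.269089, cosh=4.886997, sinh=4.783590; start (x,ẋ)=(0.241079, 0.723768) → end (x,ẋ)=(0.176609, -1.005508)

x = 0.1766, ẋ = -1.0055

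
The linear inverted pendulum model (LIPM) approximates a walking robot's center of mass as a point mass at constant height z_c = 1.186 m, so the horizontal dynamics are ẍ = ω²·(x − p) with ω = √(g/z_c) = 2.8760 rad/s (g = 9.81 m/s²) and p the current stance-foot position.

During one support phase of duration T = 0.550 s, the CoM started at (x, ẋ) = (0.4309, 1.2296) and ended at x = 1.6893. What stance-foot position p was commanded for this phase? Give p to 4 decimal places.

p = 0.2598

ωT = 2.8760·0.550 = 1.581800; cosh(ωT) = 2.534654, sinh(ωT) = 2.329049
x(T) = p + (x₀−p)·cosh(ωT) + (ẋ₀/ω)·sinh(ωT) ⇒ p·(1 − cosh) = x(T) − x₀·cosh − (ẋ₀/ω)·sinh
numerator   = 1.6893 − (0.4309)·2.534654 − (1.2296/2.8760)·2.329049 = -0.398640
denominator = 1 − 2.534654 = -1.534654
p = -0.398640 / -1.534654 = 0.2598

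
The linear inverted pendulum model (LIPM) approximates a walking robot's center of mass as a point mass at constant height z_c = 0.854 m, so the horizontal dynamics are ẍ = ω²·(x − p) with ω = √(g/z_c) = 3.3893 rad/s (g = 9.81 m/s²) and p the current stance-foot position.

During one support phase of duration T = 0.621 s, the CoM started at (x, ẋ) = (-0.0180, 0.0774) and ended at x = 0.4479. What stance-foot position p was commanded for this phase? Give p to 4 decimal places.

ωT = 3.3893·0.621 = 2.104755; cosh(ωT) = 4.163485, sinh(ωT) = 4.041610
x(T) = p + (x₀−p)·cosh(ωT) + (ẋ₀/ω)·sinh(ωT) ⇒ p·(1 − cosh) = x(T) − x₀·cosh − (ẋ₀/ω)·sinh
numerator   = 0.4479 − (-0.0180)·4.163485 − (0.0774/3.3893)·4.041610 = 0.430546
denominator = 1 − 4.163485 = -3.163485
p = 0.430546 / -3.163485 = -0.1361

p = -0.1361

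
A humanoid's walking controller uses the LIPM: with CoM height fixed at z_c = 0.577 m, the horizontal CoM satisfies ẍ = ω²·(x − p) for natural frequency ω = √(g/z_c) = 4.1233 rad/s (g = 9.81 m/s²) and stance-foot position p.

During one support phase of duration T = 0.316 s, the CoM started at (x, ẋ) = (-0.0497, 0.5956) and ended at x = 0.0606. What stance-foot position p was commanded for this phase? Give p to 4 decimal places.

p = 0.0895

ωT = 4.1233·0.316 = 1.302963; cosh(ωT) = 1.975955, sinh(ωT) = 1.704229
x(T) = p + (x₀−p)·cosh(ωT) + (ẋ₀/ω)·sinh(ωT) ⇒ p·(1 − cosh) = x(T) − x₀·cosh − (ẋ₀/ω)·sinh
numerator   = 0.0606 − (-0.0497)·1.975955 − (0.5956/4.1233)·1.704229 = -0.087367
denominator = 1 − 1.975955 = -0.975955
p = -0.087367 / -0.975955 = 0.0895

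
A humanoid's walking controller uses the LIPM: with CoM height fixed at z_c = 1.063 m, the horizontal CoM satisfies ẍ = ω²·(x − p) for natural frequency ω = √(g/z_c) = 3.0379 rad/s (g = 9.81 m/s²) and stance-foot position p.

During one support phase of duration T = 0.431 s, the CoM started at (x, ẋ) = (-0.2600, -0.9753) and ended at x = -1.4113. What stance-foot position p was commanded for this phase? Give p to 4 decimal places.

ωT = 3.0379·0.431 = 1.309335; cosh(ωT) = 1.986855, sinh(ωT) = 1.716855
x(T) = p + (x₀−p)·cosh(ωT) + (ẋ₀/ω)·sinh(ωT) ⇒ p·(1 − cosh) = x(T) − x₀·cosh − (ẋ₀/ω)·sinh
numerator   = -1.4113 − (-0.2600)·1.986855 − (-0.9753/3.0379)·1.716855 = -0.343532
denominator = 1 − 1.986855 = -0.986855
p = -0.343532 / -0.986855 = 0.3481

p = 0.3481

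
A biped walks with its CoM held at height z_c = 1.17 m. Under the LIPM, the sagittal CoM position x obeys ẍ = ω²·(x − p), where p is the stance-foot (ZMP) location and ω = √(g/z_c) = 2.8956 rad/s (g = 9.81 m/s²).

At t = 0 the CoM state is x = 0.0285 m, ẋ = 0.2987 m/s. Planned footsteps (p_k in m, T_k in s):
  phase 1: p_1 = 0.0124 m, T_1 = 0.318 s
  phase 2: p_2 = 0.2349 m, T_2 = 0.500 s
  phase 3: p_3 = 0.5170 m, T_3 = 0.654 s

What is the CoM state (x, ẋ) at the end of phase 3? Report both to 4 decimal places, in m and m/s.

x = 0.6420, ẋ = 0.5113

phase 1: p=0.0124, T=0.318, ωT=0.920801, cosh=1.454750, sinh=1.056550; start (x,ẋ)=(0.028500, 0.298700) → end (x,ẋ)=(0.144812, 0.483789)
phase 2: p=0.2349, T=0.500, ωT=1.447800, cosh=2.244416, sinh=2.009330; start (x,ẋ)=(0.144812, 0.483789) → end (x,ẋ)=(0.368418, 0.561671)
phase 3: p=0.5170, T=0.654, ωT=1.893722, cosh=3.397283, sinh=3.246772; start (x,ẋ)=(0.368418, 0.561671) → end (x,ẋ)=(0.642013, 0.511279)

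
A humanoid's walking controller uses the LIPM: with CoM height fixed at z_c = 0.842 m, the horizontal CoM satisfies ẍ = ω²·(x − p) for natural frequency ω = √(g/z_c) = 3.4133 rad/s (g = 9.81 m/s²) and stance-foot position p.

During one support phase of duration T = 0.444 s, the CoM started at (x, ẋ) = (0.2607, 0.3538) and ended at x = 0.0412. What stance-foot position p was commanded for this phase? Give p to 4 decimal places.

p = 0.5811

ωT = 3.4133·0.444 = 1.515505; cosh(ωT) = 2.385709, sinh(ωT) = 2.166011
x(T) = p + (x₀−p)·cosh(ωT) + (ẋ₀/ω)·sinh(ωT) ⇒ p·(1 − cosh) = x(T) − x₀·cosh − (ẋ₀/ω)·sinh
numerator   = 0.0412 − (0.2607)·2.385709 − (0.3538/3.4133)·2.166011 = -0.805269
denominator = 1 − 2.385709 = -1.385709
p = -0.805269 / -1.385709 = 0.5811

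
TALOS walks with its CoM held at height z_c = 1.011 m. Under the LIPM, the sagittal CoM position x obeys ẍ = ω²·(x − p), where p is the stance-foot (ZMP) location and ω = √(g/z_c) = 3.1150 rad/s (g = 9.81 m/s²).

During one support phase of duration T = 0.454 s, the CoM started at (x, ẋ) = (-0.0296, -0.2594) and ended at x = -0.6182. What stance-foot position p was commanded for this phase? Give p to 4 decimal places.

ωT = 3.1150·0.454 = 1.414210; cosh(ωT) = 2.178177, sinh(ωT) = 1.935059
x(T) = p + (x₀−p)·cosh(ωT) + (ẋ₀/ω)·sinh(ωT) ⇒ p·(1 − cosh) = x(T) − x₀·cosh − (ẋ₀/ω)·sinh
numerator   = -0.6182 − (-0.0296)·2.178177 − (-0.2594/3.1150)·1.935059 = -0.392585
denominator = 1 − 2.178177 = -1.178177
p = -0.392585 / -1.178177 = 0.3332

p = 0.3332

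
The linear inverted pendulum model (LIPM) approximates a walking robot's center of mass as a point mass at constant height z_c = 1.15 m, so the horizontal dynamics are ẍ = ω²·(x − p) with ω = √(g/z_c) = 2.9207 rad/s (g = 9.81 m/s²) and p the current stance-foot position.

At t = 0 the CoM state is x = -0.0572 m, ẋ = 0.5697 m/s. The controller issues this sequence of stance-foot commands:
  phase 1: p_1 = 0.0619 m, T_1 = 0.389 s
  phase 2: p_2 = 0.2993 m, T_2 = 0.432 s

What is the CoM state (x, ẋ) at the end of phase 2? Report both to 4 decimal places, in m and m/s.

phase 1: p=0.0619, T=0.389, ωT=1.136152, cosh=1.717906, sinh=1.396854; start (x,ẋ)=(-0.057200, 0.569700) → end (x,ẋ)=(0.129762, 0.492788)
phase 2: p=0.2993, T=0.432, ωT=1.261742, cosh=1.907365, sinh=1.624205; start (x,ẋ)=(0.129762, 0.492788) → end (x,ẋ)=(0.249969, 0.135670)

x = 0.2500, ẋ = 0.1357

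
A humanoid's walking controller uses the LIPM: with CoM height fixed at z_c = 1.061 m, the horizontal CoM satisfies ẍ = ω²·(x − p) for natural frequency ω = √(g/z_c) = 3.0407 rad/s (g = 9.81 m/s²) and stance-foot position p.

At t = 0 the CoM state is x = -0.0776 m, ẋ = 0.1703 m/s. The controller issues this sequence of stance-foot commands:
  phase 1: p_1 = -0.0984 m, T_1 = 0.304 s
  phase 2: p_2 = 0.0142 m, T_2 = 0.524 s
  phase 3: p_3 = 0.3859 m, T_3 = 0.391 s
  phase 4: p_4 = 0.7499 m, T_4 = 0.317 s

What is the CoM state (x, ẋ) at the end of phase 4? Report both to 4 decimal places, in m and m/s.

phase 1: p=-0.0984, T=0.304, ωT=0.924373, cosh=1.458534, sinh=1.061753; start (x,ẋ)=(-0.077600, 0.170300) → end (x,ẋ)=(-0.008597, 0.315541)
phase 2: p=0.0142, T=0.524, ωT=1.593327, cosh=2.561669, sinh=2.358421; start (x,ẋ)=(-0.008597, 0.315541) → end (x,ẋ)=(0.200540, 0.644827)
phase 3: p=0.3859, T=0.391, ωT=1.188914, cosh=1.794032, sinh=1.489480; start (x,ẋ)=(0.200540, 0.644827) → end (x,ẋ)=(0.369226, 0.317335)
phase 4: p=0.7499, T=0.317, ωT=0.963902, cosh=1.501654, sinh=1.120253; start (x,ẋ)=(0.369226, 0.317335) → end (x,ẋ)=(0.295171, -0.820182)

x = 0.2952, ẋ = -0.8202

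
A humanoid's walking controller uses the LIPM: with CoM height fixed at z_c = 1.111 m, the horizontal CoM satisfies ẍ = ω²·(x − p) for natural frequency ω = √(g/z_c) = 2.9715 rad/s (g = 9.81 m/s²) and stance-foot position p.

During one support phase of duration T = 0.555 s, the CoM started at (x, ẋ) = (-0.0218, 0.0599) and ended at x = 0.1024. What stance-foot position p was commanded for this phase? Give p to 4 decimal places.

p = -0.0652

ωT = 2.9715·0.555 = 1.649182; cosh(ωT) = 2.697466, sinh(ωT) = 2.505259
x(T) = p + (x₀−p)·cosh(ωT) + (ẋ₀/ω)·sinh(ωT) ⇒ p·(1 − cosh) = x(T) − x₀·cosh − (ẋ₀/ω)·sinh
numerator   = 0.1024 − (-0.0218)·2.697466 − (0.0599/2.9715)·2.505259 = 0.110703
denominator = 1 − 2.697466 = -1.697466
p = 0.110703 / -1.697466 = -0.0652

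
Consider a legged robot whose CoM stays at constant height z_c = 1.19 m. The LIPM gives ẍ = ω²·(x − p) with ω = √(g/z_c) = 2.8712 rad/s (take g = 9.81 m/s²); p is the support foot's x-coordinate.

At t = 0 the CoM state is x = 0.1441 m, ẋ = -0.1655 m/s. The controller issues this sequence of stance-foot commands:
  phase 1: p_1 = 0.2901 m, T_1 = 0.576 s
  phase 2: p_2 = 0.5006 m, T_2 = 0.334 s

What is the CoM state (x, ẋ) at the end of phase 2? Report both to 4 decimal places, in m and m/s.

x = -1.2061, ẋ = -4.6501

phase 1: p=0.2901, T=0.576, ωT=1.653811, cosh=2.709091, sinh=2.517772; start (x,ẋ)=(0.144100, -0.165500) → end (x,ẋ)=(-0.250555, -1.503792)
phase 2: p=0.5006, T=0.334, ωT=0.958981, cosh=1.496160, sinh=1.112876; start (x,ẋ)=(-0.250555, -1.503792) → end (x,ẋ)=(-1.206118, -4.650072)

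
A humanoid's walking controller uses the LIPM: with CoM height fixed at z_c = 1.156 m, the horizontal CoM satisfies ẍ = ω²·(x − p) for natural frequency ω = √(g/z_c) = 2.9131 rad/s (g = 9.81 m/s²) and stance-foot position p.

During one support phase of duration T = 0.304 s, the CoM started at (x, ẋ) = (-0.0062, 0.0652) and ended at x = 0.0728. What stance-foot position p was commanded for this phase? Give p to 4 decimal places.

p = -0.1412

ωT = 2.9131·0.304 = 0.885582; cosh(ωT) = 1.418435, sinh(ωT) = 1.005961
x(T) = p + (x₀−p)·cosh(ωT) + (ẋ₀/ω)·sinh(ωT) ⇒ p·(1 − cosh) = x(T) − x₀·cosh − (ẋ₀/ω)·sinh
numerator   = 0.0728 − (-0.0062)·1.418435 − (0.0652/2.9131)·1.005961 = 0.059079
denominator = 1 − 1.418435 = -0.418435
p = 0.059079 / -0.418435 = -0.1412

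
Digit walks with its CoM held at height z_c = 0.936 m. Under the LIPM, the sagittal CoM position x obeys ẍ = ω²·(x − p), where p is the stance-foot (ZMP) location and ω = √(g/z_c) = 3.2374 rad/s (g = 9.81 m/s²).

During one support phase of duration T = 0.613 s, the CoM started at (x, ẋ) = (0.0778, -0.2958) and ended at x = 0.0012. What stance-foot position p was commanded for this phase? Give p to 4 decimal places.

ωT = 3.2374·0.613 = 1.984526; cosh(ωT) = 3.706523, sinh(ωT) = 3.569077
x(T) = p + (x₀−p)·cosh(ωT) + (ẋ₀/ω)·sinh(ωT) ⇒ p·(1 − cosh) = x(T) − x₀·cosh − (ẋ₀/ω)·sinh
numerator   = 0.0012 − (0.0778)·3.706523 − (-0.2958/3.2374)·3.569077 = 0.038938
denominator = 1 − 3.706523 = -2.706523
p = 0.038938 / -2.706523 = -0.0144

p = -0.0144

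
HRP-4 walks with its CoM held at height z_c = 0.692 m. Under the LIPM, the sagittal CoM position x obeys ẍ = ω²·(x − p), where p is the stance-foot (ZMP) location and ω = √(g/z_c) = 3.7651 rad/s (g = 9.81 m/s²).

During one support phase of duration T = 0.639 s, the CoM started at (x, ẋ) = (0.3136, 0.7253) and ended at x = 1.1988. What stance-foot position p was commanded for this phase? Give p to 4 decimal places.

p = 0.3515

ωT = 3.7651·0.639 = 2.405899; cosh(ωT) = 5.589289, sinh(ωT) = 5.499104
x(T) = p + (x₀−p)·cosh(ωT) + (ẋ₀/ω)·sinh(ωT) ⇒ p·(1 − cosh) = x(T) − x₀·cosh − (ẋ₀/ω)·sinh
numerator   = 1.1988 − (0.3136)·5.589289 − (0.7253/3.7651)·5.499104 = -1.613335
denominator = 1 − 5.589289 = -4.589289
p = -1.613335 / -4.589289 = 0.3515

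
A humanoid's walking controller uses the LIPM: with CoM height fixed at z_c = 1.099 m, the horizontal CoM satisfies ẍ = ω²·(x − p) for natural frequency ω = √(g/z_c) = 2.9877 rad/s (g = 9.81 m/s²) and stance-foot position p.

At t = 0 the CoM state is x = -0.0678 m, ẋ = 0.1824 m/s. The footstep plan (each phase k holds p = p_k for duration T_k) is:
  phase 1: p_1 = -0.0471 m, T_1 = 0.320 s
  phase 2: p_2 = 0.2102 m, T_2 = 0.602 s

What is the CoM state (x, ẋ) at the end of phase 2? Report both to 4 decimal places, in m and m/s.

x = -0.2738, ẋ = -1.3033

phase 1: p=-0.0471, T=0.320, ωT=0.956064, cosh=1.492920, sinh=1.108517; start (x,ẋ)=(-0.067800, 0.182400) → end (x,ẋ)=(-0.010328, 0.203752)
phase 2: p=0.2102, T=0.602, ωT=1.798595, cosh=3.103344, sinh=2.937812; start (x,ẋ)=(-0.010328, 0.203752) → end (x,ẋ)=(-0.273825, -1.303330)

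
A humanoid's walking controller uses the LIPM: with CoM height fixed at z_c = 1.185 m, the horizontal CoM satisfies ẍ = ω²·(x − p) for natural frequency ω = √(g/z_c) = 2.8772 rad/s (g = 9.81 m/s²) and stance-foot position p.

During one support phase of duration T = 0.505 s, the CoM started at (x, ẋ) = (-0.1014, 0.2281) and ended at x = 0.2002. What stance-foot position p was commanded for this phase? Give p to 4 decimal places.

ωT = 2.8772·0.505 = 1.452986; cosh(ωT) = 2.254867, sinh(ωT) = 2.020996
x(T) = p + (x₀−p)·cosh(ωT) + (ẋ₀/ω)·sinh(ωT) ⇒ p·(1 − cosh) = x(T) − x₀·cosh − (ẋ₀/ω)·sinh
numerator   = 0.2002 − (-0.1014)·2.254867 − (0.2281/2.8772)·2.020996 = 0.268622
denominator = 1 − 2.254867 = -1.254867
p = 0.268622 / -1.254867 = -0.2141

p = -0.2141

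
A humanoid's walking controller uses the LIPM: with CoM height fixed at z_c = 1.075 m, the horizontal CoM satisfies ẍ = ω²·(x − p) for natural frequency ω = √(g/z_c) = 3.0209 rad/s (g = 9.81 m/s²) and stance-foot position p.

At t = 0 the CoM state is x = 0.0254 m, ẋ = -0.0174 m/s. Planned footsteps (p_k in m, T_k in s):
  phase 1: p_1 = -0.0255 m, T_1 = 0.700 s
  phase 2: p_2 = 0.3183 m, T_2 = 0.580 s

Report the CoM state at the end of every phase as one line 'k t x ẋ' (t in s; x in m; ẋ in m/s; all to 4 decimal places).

phase 1: p=-0.0255, T=0.700, ωT=2.114630, cosh=4.203599, sinh=4.082921; start (x,ẋ)=(0.025400, -0.017400) → end (x,ẋ)=(0.164946, 0.554663)
phase 2: p=0.3183, T=0.580, ωT=1.752122, cosh=2.970116, sinh=2.796711; start (x,ẋ)=(0.164946, 0.554663) → end (x,ẋ)=(0.376321, 0.351790)

1 0.7000 0.1649 0.5547
2 1.2800 0.3763 0.3518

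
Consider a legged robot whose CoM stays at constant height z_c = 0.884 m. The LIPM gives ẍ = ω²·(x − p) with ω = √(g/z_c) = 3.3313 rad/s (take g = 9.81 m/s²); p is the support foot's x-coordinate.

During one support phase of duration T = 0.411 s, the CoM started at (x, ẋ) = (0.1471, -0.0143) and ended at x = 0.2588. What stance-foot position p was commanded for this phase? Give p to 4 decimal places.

p = 0.0377

ωT = 3.3313·0.411 = 1.369164; cosh(ωT) = 2.093191, sinh(ωT) = 1.838872
x(T) = p + (x₀−p)·cosh(ωT) + (ẋ₀/ω)·sinh(ωT) ⇒ p·(1 − cosh) = x(T) − x₀·cosh − (ẋ₀/ω)·sinh
numerator   = 0.2588 − (0.1471)·2.093191 − (-0.0143/3.3313)·1.838872 = -0.041215
denominator = 1 − 2.093191 = -1.093191
p = -0.041215 / -1.093191 = 0.0377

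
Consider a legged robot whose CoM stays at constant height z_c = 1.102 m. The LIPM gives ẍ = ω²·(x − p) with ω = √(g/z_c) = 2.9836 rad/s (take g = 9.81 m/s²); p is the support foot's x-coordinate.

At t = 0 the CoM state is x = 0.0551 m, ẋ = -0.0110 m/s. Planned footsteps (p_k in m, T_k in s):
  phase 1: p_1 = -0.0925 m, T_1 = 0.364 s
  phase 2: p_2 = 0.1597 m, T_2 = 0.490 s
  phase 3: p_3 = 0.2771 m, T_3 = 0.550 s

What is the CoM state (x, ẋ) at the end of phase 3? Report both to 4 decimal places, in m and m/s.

x = 1.8968, ẋ = 4.9273

phase 1: p=-0.0925, T=0.364, ωT=1.086030, cosh=1.650022, sinh=1.312469; start (x,ẋ)=(0.055100, -0.011000) → end (x,ẋ)=(0.146204, 0.559834)
phase 2: p=0.1597, T=0.490, ωT=1.461964, cosh=2.273103, sinh=2.041322; start (x,ẋ)=(0.146204, 0.559834) → end (x,ẋ)=(0.512051, 1.190365)
phase 3: p=0.2771, T=0.550, ωT=1.640980, cosh=2.677007, sinh=2.483217; start (x,ẋ)=(0.512051, 1.190365) → end (x,ẋ)=(1.896793, 4.927349)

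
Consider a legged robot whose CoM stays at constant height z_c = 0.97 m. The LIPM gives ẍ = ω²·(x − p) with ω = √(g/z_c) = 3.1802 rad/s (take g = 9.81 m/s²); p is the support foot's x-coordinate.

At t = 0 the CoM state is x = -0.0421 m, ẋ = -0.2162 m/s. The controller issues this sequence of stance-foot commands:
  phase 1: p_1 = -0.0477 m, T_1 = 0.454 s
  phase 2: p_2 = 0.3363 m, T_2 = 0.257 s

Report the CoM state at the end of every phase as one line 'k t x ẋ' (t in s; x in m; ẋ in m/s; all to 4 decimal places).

phase 1: p=-0.0477, T=0.454, ωT=1.443811, cosh=2.236419, sinh=2.000392; start (x,ẋ)=(-0.042100, -0.216200) → end (x,ẋ)=(-0.171169, -0.447888)
phase 2: p=0.3363, T=0.257, ωT=0.817311, cosh=1.353010, sinh=0.911393; start (x,ẋ)=(-0.171169, -0.447888) → end (x,ẋ)=(-0.478668, -2.076852)

1 0.4540 -0.1712 -0.4479
2 0.7110 -0.4787 -2.0769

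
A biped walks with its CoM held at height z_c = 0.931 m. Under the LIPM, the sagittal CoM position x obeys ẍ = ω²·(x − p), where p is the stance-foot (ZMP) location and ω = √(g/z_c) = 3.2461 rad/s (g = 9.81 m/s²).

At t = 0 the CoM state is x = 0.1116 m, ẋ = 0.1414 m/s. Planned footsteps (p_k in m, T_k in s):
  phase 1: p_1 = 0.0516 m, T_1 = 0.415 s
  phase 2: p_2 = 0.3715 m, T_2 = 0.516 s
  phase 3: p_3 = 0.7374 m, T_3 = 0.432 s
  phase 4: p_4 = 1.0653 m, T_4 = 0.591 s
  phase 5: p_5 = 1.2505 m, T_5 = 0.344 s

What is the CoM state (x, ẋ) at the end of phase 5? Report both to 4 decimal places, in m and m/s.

x = -0.2506, ẋ = -4.6085

phase 1: p=0.0516, T=0.415, ωT=1.347131, cosh=2.053181, sinh=1.793196; start (x,ẋ)=(0.111600, 0.141400) → end (x,ẋ)=(0.252902, 0.639573)
phase 2: p=0.3715, T=0.516, ωT=1.674988, cosh=2.763020, sinh=2.575709; start (x,ẋ)=(0.252902, 0.639573) → end (x,ẋ)=(0.551300, 0.775558)
phase 3: p=0.7374, T=0.432, ωT=1.402315, cosh=2.155313, sinh=1.909286; start (x,ẋ)=(0.551300, 0.775558) → end (x,ẋ)=(0.792462, 0.518170)
phase 4: p=1.0653, T=0.591, ωT=1.918445, cosh=3.478598, sinh=3.331763; start (x,ẋ)=(0.792462, 0.518170) → end (x,ẋ)=(0.648052, -1.148297)
phase 5: p=1.2505, T=0.344, ωT=1.116658, cosh=1.691001, sinh=1.363629; start (x,ẋ)=(0.648052, -1.148297) → end (x,ẋ)=(-0.250619, -4.608492)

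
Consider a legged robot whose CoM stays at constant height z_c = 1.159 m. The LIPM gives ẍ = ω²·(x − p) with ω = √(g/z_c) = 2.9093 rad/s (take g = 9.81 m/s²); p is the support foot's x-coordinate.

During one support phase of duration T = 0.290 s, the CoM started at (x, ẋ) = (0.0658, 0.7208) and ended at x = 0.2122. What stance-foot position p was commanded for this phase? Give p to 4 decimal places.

p = 0.2998

ωT = 2.9093·0.290 = 0.843697; cosh(ωT) = 1.377532, sinh(ωT) = 0.947414
x(T) = p + (x₀−p)·cosh(ωT) + (ẋ₀/ω)·sinh(ωT) ⇒ p·(1 − cosh) = x(T) − x₀·cosh − (ẋ₀/ω)·sinh
numerator   = 0.2122 − (0.0658)·1.377532 − (0.7208/2.9093)·0.947414 = -0.113170
denominator = 1 − 1.377532 = -0.377532
p = -0.113170 / -0.377532 = 0.2998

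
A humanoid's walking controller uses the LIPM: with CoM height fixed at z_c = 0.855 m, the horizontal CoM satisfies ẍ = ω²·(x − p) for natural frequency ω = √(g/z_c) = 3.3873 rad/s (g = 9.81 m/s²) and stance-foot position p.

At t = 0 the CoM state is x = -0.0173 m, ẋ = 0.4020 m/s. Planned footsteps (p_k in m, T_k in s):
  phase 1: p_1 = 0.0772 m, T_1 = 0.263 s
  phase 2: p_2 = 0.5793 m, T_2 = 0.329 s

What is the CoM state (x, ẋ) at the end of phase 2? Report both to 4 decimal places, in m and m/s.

x = -0.1928, ẋ = -1.9600

phase 1: p=0.0772, T=0.263, ωT=0.890860, cosh=1.423764, sinh=1.013461; start (x,ẋ)=(-0.017300, 0.402000) → end (x,ẋ)=(0.062930, 0.247944)
phase 2: p=0.5793, T=0.329, ωT=1.114422, cosh=1.687955, sinh=1.359850; start (x,ẋ)=(0.062930, 0.247944) → end (x,ẋ)=(-0.192770, -1.959993)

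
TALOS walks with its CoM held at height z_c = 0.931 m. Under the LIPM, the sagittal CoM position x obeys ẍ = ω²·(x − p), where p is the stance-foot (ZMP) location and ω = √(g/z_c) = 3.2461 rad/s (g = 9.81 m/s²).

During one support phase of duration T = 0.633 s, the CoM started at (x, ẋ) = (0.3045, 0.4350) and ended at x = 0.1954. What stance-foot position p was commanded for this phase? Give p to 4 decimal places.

p = 0.5147

ωT = 3.2461·0.633 = 2.054781; cosh(ωT) = 3.966626, sinh(ωT) = 3.838505
x(T) = p + (x₀−p)·cosh(ωT) + (ẋ₀/ω)·sinh(ωT) ⇒ p·(1 − cosh) = x(T) − x₀·cosh − (ẋ₀/ω)·sinh
numerator   = 0.1954 − (0.3045)·3.966626 − (0.4350/3.2461)·3.838505 = -1.526824
denominator = 1 − 3.966626 = -2.966626
p = -1.526824 / -2.966626 = 0.5147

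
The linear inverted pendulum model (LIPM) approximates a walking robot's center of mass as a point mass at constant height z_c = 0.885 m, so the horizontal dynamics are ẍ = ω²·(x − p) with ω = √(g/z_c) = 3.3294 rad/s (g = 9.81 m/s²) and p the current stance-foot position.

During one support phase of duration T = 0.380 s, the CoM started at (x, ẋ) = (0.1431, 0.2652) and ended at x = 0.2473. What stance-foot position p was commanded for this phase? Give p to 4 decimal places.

p = 0.1712

ωT = 3.3294·0.380 = 1.265172; cosh(ωT) = 1.912946, sinh(ωT) = 1.630756
x(T) = p + (x₀−p)·cosh(ωT) + (ẋ₀/ω)·sinh(ωT) ⇒ p·(1 − cosh) = x(T) − x₀·cosh − (ẋ₀/ω)·sinh
numerator   = 0.2473 − (0.1431)·1.912946 − (0.2652/3.3294)·1.630756 = -0.156339
denominator = 1 − 1.912946 = -0.912946
p = -0.156339 / -0.912946 = 0.1712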